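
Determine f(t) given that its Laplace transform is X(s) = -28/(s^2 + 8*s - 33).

f(t) = -4*exp(-4*t)*sinh(7*t)

Rewrite the denominator: s^2 + 8*s - 33 = (s + 4)^2 - 49.
The form in (s + 4) signals a first-shifting-theorem factor e^(-4t).
Since L{sinh(7t)} = 7/(s^2 - 49), the inverse is exp(-4*t)*sinh(7*t), scaled by -4.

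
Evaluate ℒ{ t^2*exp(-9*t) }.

L{e^(-9t)} = 1/(s + 9).
Then apply L{t^2·g(t)} = (-1)^2 d^2/ds^2[G(s)] with G(s) = 1/(s + 9):
differentiating 2 times and applying the sign gives 2/(s + 9)^3.

2/(s + 9)^3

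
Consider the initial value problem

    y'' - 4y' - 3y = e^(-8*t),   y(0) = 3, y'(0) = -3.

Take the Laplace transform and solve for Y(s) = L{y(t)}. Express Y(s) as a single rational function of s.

Take the Laplace transform of both sides.
With L{y''} = s^2 Y - s·y(0) - y'(0) and L{y'} = sY - y(0), with y(0) = 3, y'(0) = -3: the LHS transforms to (s^2 - 4*s - 3)Y - (3*s - 15).
The right side is L{e^(-8*t)} = 1/(s + 8).
So (s^2 - 4*s - 3)Y = 1/(s + 8) + (3*s - 15).
Solve for Y(s) and write it as one ratio of polynomials.

Y(s) = (3*s^2 + 9*s - 119)/(s^3 + 4*s^2 - 35*s - 24)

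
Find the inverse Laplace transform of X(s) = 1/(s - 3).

exp(3*t)

Since L{e^(3t)} = 1/(s - 3), the inverse is exp(3*t).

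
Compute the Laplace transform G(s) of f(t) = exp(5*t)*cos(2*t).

L{cos(2t)} = s/(s^2 + 4).
By the first shifting theorem, multiplying by e^(5t) replaces s with s - 5.

G(s) = (s - 5)/((s - 5)^2 + 4)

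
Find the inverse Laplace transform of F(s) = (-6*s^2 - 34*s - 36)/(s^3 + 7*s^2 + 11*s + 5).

Factor the denominator: s^3 + 7*s^2 + 11*s + 5 = (s + 1)^2*(s + 5).
Partial fraction decomposition gives [-5/(s + 1)] + [-2/(s + 1)^2] + [-1/(s + 5)].
Invert each term: -5/(s + 1) ↔ -5e^(-t); -2/(s + 1)^2 ↔ -2t·e^(-t); -1/(s + 5) ↔ -e^(-5t).

-2*t*exp(-t) - 5*exp(-t) - exp(-5*t)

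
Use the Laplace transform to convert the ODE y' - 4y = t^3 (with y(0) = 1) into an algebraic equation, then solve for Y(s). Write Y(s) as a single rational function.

Take the Laplace transform of both sides.
The derivative rules (L{y'} = sY - y(0) = sY - 1) turn the left side into (s - 4)Y - (1).
The right side is L{t^3} = 6/s^4.
So (s - 4)Y = 6/s^4 + (1).
Isolate Y and clear denominators.

Y(s) = (s^4 + 6)/(s^5 - 4*s^4)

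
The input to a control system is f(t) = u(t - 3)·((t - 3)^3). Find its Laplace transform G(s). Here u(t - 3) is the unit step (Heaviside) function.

By the second shifting theorem, L{u(t - c)·g(t - c)} = e^(-cs)·H(s) with c = 3 and H(s) = L{g(t)}.
L{t^3} = 3!/s^4 = 6/s^4.

G(s) = 6*exp(-3*s)/s^4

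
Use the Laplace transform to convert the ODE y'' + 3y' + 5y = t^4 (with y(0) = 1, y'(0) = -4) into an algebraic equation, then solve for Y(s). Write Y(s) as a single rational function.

Laplace-transform each side.
The derivative rules (L{y''} = s^2 Y - s·y(0) - y'(0) and L{y'} = sY - y(0), with y(0) = 1, y'(0) = -4) turn the left side into (s^2 + 3*s + 5)Y - (s - 1).
The right side is L{t^4} = 24/s^5.
So (s^2 + 3*s + 5)Y = 24/s^5 + (s - 1).
Divide through and combine into a single rational function.

Y(s) = (s^6 - s^5 + 24)/(s^7 + 3*s^6 + 5*s^5)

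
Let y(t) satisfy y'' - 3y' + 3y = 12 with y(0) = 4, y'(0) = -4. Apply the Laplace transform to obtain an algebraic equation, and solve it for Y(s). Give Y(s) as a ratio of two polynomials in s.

Transform both sides with L{·}.
Using L{y''} = s^2 Y - s·y(0) - y'(0) and L{y'} = sY - y(0), with y(0) = 4, y'(0) = -4, the left side becomes (s^2 - 3*s + 3)Y - (4*s - 16).
The right side is L{12} = 12/s.
So (s^2 - 3*s + 3)Y = 12/s + (4*s - 16).
Divide through and combine into a single rational function.

Y(s) = (4*s^2 - 16*s + 12)/(s^3 - 3*s^2 + 3*s)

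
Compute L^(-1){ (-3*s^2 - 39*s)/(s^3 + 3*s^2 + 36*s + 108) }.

-4*sin(6*t) - 5*cos(6*t) + 2*exp(-3*t)

Factor the denominator: s^3 + 3*s^2 + 36*s + 108 = (s + 3)*(s^2 + 36).
Partial fraction decomposition gives [2/(s + 3)] + [-5*s/(s^2 + 36)] + [-24/(s^2 + 36)].
Invert each term: 2/(s + 3) ↔ 2e^(-3t); -5·s/(s^2 + 36) ↔ -5cos(6t); -4·6/(s^2 + 36) ↔ -4sin(6t).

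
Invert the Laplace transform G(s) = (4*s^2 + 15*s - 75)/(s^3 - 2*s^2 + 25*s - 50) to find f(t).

f(t) = -exp(2*t) + 5*sin(5*t) + 5*cos(5*t)

Factor the denominator: s^3 - 2*s^2 + 25*s - 50 = (s - 2)*(s^2 + 25).
Partial fraction decomposition gives [-1/(s - 2)] + [5*s/(s^2 + 25)] + [25/(s^2 + 25)].
Invert each term: -1/(s - 2) ↔ -e^(2t); 5·s/(s^2 + 25) ↔ 5cos(5t); 5·5/(s^2 + 25) ↔ 5sin(5t).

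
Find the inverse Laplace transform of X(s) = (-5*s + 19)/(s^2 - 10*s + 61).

Complete the square in the denominator: s^2 - 10*s + 61 = (s - 5)^2 + 6^2.
Split the numerator to match: -5*s + 19 = -5·(s - 5) - 1·6.
Invert each term: -5·(s - 5)/((s - 5)^2 + 36) ↔ -5e^(5t)cos(6t); -1·6/((s - 5)^2 + 36) ↔ -e^(5t)sin(6t).

-exp(5*t)*sin(6*t) - 5*exp(5*t)*cos(6*t)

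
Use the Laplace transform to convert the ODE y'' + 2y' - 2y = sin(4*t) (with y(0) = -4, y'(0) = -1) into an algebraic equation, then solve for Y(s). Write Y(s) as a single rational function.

Y(s) = (-4*s^3 - 9*s^2 - 64*s - 140)/(s^4 + 2*s^3 + 14*s^2 + 32*s - 32)

Transform both sides with L{·}.
Using L{y''} = s^2 Y - s·y(0) - y'(0) and L{y'} = sY - y(0), with y(0) = -4, y'(0) = -1, the left side becomes (s^2 + 2*s - 2)Y - (-4*s - 9).
The right side is L{sin(4*t)} = 4/(s^2 + 16).
So (s^2 + 2*s - 2)Y = 4/(s^2 + 16) + (-4*s - 9).
Solve for Y(s) and write it as one ratio of polynomials.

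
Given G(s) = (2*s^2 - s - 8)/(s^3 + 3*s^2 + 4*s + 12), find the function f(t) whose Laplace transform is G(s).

Factor the denominator: s^3 + 3*s^2 + 4*s + 12 = (s + 3)*(s^2 + 4).
Partial fraction decomposition gives [1/(s + 3)] + [s/(s^2 + 4)] + [-4/(s^2 + 4)].
Invert each term: 1/(s + 3) ↔ e^(-3t); 1·s/(s^2 + 4) ↔ cos(2t); -2·2/(s^2 + 4) ↔ -2sin(2t).

f(t) = -2*sin(2*t) + cos(2*t) + exp(-3*t)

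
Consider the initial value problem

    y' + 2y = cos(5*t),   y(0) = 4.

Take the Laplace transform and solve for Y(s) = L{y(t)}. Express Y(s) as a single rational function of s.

Y(s) = (4*s^2 + s + 100)/(s^3 + 2*s^2 + 25*s + 50)

Apply the Laplace transform to the equation.
Using L{y'} = sY - y(0) = sY - 4, the left side becomes (s + 2)Y - (4).
The right side is L{cos(5*t)} = s/(s^2 + 25).
So (s + 2)Y = s/(s^2 + 25) + (4).
Isolate Y and clear denominators.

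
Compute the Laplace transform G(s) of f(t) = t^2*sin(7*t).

G(s) = 14*(3*s^2 - 49)/(s^2 + 49)^3

L{sin(7t)} = 7/(s^2 + 49).
Then apply L{t^2·g(t)} = (-1)^2 d^2/ds^2[H(s)] with H(s) = 7/(s^2 + 49):
differentiating 2 times and applying the sign gives 14*(3*s^2 - 49)/(s^2 + 49)^3.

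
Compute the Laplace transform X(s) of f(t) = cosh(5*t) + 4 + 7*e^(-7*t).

X(s) = s/(s^2 - 25) + 7/(s + 7) + 4/s

By linearity of the Laplace transform, transform each term separately.
(7)·[L{e^(-7t)} = 1/(s + 7)]; L{cosh(5t)} = s/(s^2 - 25); L{4} = 4/s.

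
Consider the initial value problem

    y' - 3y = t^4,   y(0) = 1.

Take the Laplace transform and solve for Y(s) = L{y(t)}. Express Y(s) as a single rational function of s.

Y(s) = (s^5 + 24)/(s^6 - 3*s^5)

Take the Laplace transform of both sides.
Using L{y'} = sY - y(0) = sY - 1, the left side becomes (s - 3)Y - (1).
The right side is L{t^4} = 24/s^5.
So (s - 3)Y = 24/s^5 + (1).
Isolate Y and clear denominators.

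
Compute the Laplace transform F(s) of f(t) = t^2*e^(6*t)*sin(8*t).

L{sin(8t)} = 8/(s^2 + 64).
Multiplying by e^(6t) shifts s → s - 6, so L{e^(6*t)*sin(8*t)} = 8/((s - 6)^2 + 64).
Then apply L{t^2·g(t)} = (-1)^2 d^2/ds^2[G(s)] with G(s) = 8/((s - 6)^2 + 64):
differentiating 2 times and applying the sign gives 16*(3*s^2 - 36*s + 44)/(s^2 - 12*s + 100)^3.

F(s) = 16*(3*s^2 - 36*s + 44)/(s^2 - 12*s + 100)^3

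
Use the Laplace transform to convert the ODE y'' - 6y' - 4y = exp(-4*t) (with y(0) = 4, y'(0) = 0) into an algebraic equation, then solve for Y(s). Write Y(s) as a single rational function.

Apply the Laplace transform to the equation.
With L{y''} = s^2 Y - s·y(0) - y'(0) and L{y'} = sY - y(0), with y(0) = 4, y'(0) = 0: the LHS transforms to (s^2 - 6*s - 4)Y - (4*s - 24).
The right side is L{exp(-4*t)} = 1/(s + 4).
So (s^2 - 6*s - 4)Y = 1/(s + 4) + (4*s - 24).
Isolate Y and clear denominators.

Y(s) = (4*s^2 - 8*s - 95)/(s^3 - 2*s^2 - 28*s - 16)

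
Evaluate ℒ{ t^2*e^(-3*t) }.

2/(s + 3)^3

L{e^(-3t)} = 1/(s + 3).
Then apply L{t^2·g(t)} = (-1)^2 d^2/ds^2[H(s)] with H(s) = 1/(s + 3):
differentiating 2 times and applying the sign gives 2/(s + 3)^3.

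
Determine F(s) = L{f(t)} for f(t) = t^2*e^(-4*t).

F(s) = 2/(s + 4)^3

L{e^(-4t)} = 1/(s + 4).
Then apply L{t^2·g(t)} = (-1)^2 d^2/ds^2[G(s)] with G(s) = 1/(s + 4):
differentiating 2 times and applying the sign gives 2/(s + 4)^3.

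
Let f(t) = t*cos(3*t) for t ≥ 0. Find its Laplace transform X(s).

L{cos(3t)} = s/(s^2 + 9).
Then apply L{t·g(t)} = -d/ds[G(s)] with G(s) = s/(s^2 + 9):
differentiating 1 time and applying the sign gives (s - 3)*(s + 3)/(s^2 + 9)^2.

X(s) = (s - 3)*(s + 3)/(s^2 + 9)^2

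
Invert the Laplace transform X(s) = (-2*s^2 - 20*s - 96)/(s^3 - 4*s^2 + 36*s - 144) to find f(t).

f(t) = -4*exp(4*t) - 2*sin(6*t) + 2*cos(6*t)

Factor the denominator: s^3 - 4*s^2 + 36*s - 144 = (s - 4)*(s^2 + 36).
Partial fraction decomposition gives [-4/(s - 4)] + [2*s/(s^2 + 36)] + [-12/(s^2 + 36)].
Invert each term: -4/(s - 4) ↔ -4e^(4t); 2·s/(s^2 + 36) ↔ 2cos(6t); -2·6/(s^2 + 36) ↔ -2sin(6t).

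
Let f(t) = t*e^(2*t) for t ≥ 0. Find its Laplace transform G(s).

G(s) = (s - 2)^(-2)

L{e^(2t)} = 1/(s - 2).
Then apply L{t·g(t)} = -d/ds[H(s)] with H(s) = 1/(s - 2):
differentiating 1 time and applying the sign gives (s - 2)^(-2).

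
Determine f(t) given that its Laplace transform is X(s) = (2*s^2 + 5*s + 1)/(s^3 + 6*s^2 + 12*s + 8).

Factor the denominator: s^3 + 6*s^2 + 12*s + 8 = (s + 2)^3.
Partial fraction decomposition gives [2/(s + 2)] + [-3/(s + 2)^2] + [-1/(s + 2)^3].
Invert each term: 2/(s + 2) ↔ 2e^(-2t); -3/(s + 2)^2 ↔ -3t·e^(-2t); -1/(s + 2)^3 ↔ (-1/2)t^2·e^(-2t).

f(t) = -t^2*exp(-2*t)/2 - 3*t*exp(-2*t) + 2*exp(-2*t)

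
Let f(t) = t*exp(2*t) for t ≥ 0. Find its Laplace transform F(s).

F(s) = (s - 2)^(-2)

L{e^(2t)} = 1/(s - 2).
Then apply L{t·g(t)} = -d/ds[G(s)] with G(s) = 1/(s - 2):
differentiating 1 time and applying the sign gives (s - 2)^(-2).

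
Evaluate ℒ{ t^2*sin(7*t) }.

14*(3*s^2 - 49)/(s^2 + 49)^3

L{sin(7t)} = 7/(s^2 + 49).
Then apply L{t^2·g(t)} = (-1)^2 d^2/ds^2[G(s)] with G(s) = 7/(s^2 + 49):
differentiating 2 times and applying the sign gives 14*(3*s^2 - 49)/(s^2 + 49)^3.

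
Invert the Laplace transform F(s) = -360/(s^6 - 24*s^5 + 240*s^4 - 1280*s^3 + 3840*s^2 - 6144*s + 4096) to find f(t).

Rewrite the denominator: s^6 - 24*s^5 + 240*s^4 - 1280*s^3 + 3840*s^2 - 6144*s + 4096 = (s - 4)^6.
The form in (s - 4) signals a first-shifting-theorem factor e^(4t).
Since L{t^5} = 5!/s^6 = 120/s^6, the inverse is t^5*e^(4*t), scaled by -3.

f(t) = -3*t^5*exp(4*t)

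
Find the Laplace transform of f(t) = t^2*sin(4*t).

8*(3*s^2 - 16)/(s^2 + 16)^3

L{sin(4t)} = 4/(s^2 + 16).
Then apply L{t^2·g(t)} = (-1)^2 d^2/ds^2[G(s)] with G(s) = 4/(s^2 + 16):
differentiating 2 times and applying the sign gives 8*(3*s^2 - 16)/(s^2 + 16)^3.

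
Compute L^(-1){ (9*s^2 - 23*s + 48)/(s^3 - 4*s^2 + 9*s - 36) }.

4*exp(4*t) - sin(3*t) + 5*cos(3*t)

Factor the denominator: s^3 - 4*s^2 + 9*s - 36 = (s - 4)*(s^2 + 9).
Partial fraction decomposition gives [4/(s - 4)] + [5*s/(s^2 + 9)] + [-3/(s^2 + 9)].
Invert each term: 4/(s - 4) ↔ 4e^(4t); 5·s/(s^2 + 9) ↔ 5cos(3t); -1·3/(s^2 + 9) ↔ -sin(3t).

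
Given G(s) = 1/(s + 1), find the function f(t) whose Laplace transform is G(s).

f(t) = exp(-t)

Since L{e^(-t)} = 1/(s + 1), the inverse is exp(-t).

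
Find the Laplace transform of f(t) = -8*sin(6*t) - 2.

Apply the Laplace transform termwise.
L{-2} = -2/s; (-8)·[L{sin(6t)} = 6/(s^2 + 36)].

-48/(s^2 + 36) - 2/s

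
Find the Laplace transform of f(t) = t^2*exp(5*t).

L{e^(5t)} = 1/(s - 5).
Then apply L{t^2·g(t)} = (-1)^2 d^2/ds^2[H(s)] with H(s) = 1/(s - 5):
differentiating 2 times and applying the sign gives 2/(s - 5)^3.

2/(s - 5)^3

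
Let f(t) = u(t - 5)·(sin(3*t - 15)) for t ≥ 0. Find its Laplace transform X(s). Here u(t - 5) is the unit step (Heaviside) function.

By the second shifting theorem, L{u(t - c)·g(t - c)} = e^(-cs)·G(s) with c = 5 and G(s) = L{g(t)}.
L{sin(3t)} = 3/(s^2 + 9).

X(s) = 3*exp(-5*s)/(s^2 + 9)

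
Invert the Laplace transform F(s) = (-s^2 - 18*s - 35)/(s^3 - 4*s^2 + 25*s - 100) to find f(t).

Factor the denominator: s^3 - 4*s^2 + 25*s - 100 = (s - 4)*(s^2 + 25).
Partial fraction decomposition gives [-3/(s - 4)] + [2*s/(s^2 + 25)] + [-10/(s^2 + 25)].
Invert each term: -3/(s - 4) ↔ -3e^(4t); 2·s/(s^2 + 25) ↔ 2cos(5t); -2·5/(s^2 + 25) ↔ -2sin(5t).

f(t) = -3*exp(4*t) - 2*sin(5*t) + 2*cos(5*t)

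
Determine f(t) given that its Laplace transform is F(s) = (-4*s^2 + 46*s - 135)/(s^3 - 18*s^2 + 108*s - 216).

f(t) = -3*t^2*exp(6*t)/2 - 2*t*exp(6*t) - 4*exp(6*t)

Factor the denominator: s^3 - 18*s^2 + 108*s - 216 = (s - 6)^3.
Partial fraction decomposition gives [-4/(s - 6)] + [-2/(s - 6)^2] + [-3/(s - 6)^3].
Invert each term: -4/(s - 6) ↔ -4e^(6t); -2/(s - 6)^2 ↔ -2t·e^(6t); -3/(s - 6)^3 ↔ (-3/2)t^2·e^(6t).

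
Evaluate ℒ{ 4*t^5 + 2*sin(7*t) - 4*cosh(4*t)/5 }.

By linearity of the Laplace transform, transform each term separately.
(-4/5)·[L{cosh(4t)} = s/(s^2 - 16)]; (4)·[L{t^5} = 5!/s^6 = 120/s^6]; (2)·[L{sin(7t)} = 7/(s^2 + 49)].

-4*s/(5*(s^2 - 16)) + 14/(s^2 + 49) + 480/s^6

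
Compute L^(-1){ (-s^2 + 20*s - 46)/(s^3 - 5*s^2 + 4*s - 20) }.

exp(5*t) + 5*sin(2*t) - 2*cos(2*t)

Factor the denominator: s^3 - 5*s^2 + 4*s - 20 = (s - 5)*(s^2 + 4).
Partial fraction decomposition gives [1/(s - 5)] + [-2*s/(s^2 + 4)] + [10/(s^2 + 4)].
Invert each term: 1/(s - 5) ↔ e^(5t); -2·s/(s^2 + 4) ↔ -2cos(2t); 5·2/(s^2 + 4) ↔ 5sin(2t).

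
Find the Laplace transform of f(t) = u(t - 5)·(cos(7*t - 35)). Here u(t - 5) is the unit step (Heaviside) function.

s*exp(-5*s)/(s^2 + 49)

By the second shifting theorem, L{u(t - c)·g(t - c)} = e^(-cs)·H(s) with c = 5 and H(s) = L{g(t)}.
L{cos(7t)} = s/(s^2 + 49).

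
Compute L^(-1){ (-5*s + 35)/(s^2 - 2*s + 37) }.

Complete the square in the denominator: s^2 - 2*s + 37 = (s - 1)^2 + 6^2.
Split the numerator to match: -5*s + 35 = -5·(s - 1) + 5·6.
Invert each term: -5·(s - 1)/((s - 1)^2 + 36) ↔ -5e^(t)cos(6t); 5·6/((s - 1)^2 + 36) ↔ 5e^(t)sin(6t).

5*exp(t)*sin(6*t) - 5*exp(t)*cos(6*t)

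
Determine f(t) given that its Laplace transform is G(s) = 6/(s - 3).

f(t) = 6*exp(3*t)

Since L{e^(3t)} = 1/(s - 3), the inverse is e^(3*t), scaled by 6.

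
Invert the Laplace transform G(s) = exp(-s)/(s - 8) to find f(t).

The factor e^(-s) signals a time shift by c = 1 (second shifting theorem).
L{e^(8t)} = 1/(s - 8), so L^-1{1/(s - 8)} = exp(8*t).
Hence the inverse is u(t - 1) times that function evaluated at t - 1.

f(t) = Heaviside(t - 1)*(exp(8*t - 8))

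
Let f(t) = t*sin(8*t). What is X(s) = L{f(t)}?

L{sin(8t)} = 8/(s^2 + 64).
Then apply L{t·g(t)} = -d/ds[G(s)] with G(s) = 8/(s^2 + 64):
differentiating 1 time and applying the sign gives 16*s/(s^2 + 64)^2.

X(s) = 16*s/(s^2 + 64)^2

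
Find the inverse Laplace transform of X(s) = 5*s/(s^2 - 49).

5*cosh(7*t)

Since L{cosh(7t)} = s/(s^2 - 49), the inverse is cosh(7*t), scaled by 5.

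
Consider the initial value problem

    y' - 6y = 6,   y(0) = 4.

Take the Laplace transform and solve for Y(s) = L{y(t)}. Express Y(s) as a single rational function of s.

Y(s) = (4*s + 6)/(s^2 - 6*s)

Transform both sides with L{·}.
Using L{y'} = sY - y(0) = sY - 4, the left side becomes (s - 6)Y - (4).
The right side is L{6} = 6/s.
So (s - 6)Y = 6/s + (4).
Divide through and combine into a single rational function.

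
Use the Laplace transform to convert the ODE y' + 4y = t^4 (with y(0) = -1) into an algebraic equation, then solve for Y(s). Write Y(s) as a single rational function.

Laplace-transform each side.
Using L{y'} = sY - y(0) = sY - (-1), the left side becomes (s + 4)Y - (-1).
The right side is L{t^4} = 24/s^5.
So (s + 4)Y = 24/s^5 + (-1).
Isolate Y and clear denominators.

Y(s) = (-s^5 + 24)/(s^6 + 4*s^5)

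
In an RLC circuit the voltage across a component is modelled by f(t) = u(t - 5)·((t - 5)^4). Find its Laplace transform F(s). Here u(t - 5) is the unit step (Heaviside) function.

F(s) = 24*exp(-5*s)/s^5

By the second shifting theorem, L{u(t - c)·g(t - c)} = e^(-cs)·G(s) with c = 5 and G(s) = L{g(t)}.
L{t^4} = 4!/s^5 = 24/s^5.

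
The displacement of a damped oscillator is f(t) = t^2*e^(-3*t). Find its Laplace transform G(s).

L{e^(-3t)} = 1/(s + 3).
Then apply L{t^2·g(t)} = (-1)^2 d^2/ds^2[H(s)] with H(s) = 1/(s + 3):
differentiating 2 times and applying the sign gives 2/(s + 3)^3.

G(s) = 2/(s + 3)^3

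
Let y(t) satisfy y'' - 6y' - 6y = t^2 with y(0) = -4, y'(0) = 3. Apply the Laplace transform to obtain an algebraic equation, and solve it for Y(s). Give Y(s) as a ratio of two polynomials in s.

Take the Laplace transform of both sides.
The derivative rules (L{y''} = s^2 Y - s·y(0) - y'(0) and L{y'} = sY - y(0), with y(0) = -4, y'(0) = 3) turn the left side into (s^2 - 6*s - 6)Y - (-4*s + 27).
The right side is L{t^2} = 2/s^3.
So (s^2 - 6*s - 6)Y = 2/s^3 + (-4*s + 27).
Solve for Y(s) and write it as one ratio of polynomials.

Y(s) = (-4*s^4 + 27*s^3 + 2)/(s^5 - 6*s^4 - 6*s^3)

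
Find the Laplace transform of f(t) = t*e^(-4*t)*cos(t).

L{cos(t)} = s/(s^2 + 1).
Multiplying by e^(-4t) shifts s → s + 4, so L{e^(-4*t)*cos(t)} = (s + 4)/((s + 4)^2 + 1).
Then apply L{t·g(t)} = -d/ds[G(s)] with G(s) = (s + 4)/((s + 4)^2 + 1):
differentiating 1 time and applying the sign gives (s + 3)*(s + 5)/(s^2 + 8*s + 17)^2.

(s + 3)*(s + 5)/(s^2 + 8*s + 17)^2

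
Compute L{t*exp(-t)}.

L{e^(-t)} = 1/(s + 1).
Then apply L{t·g(t)} = -d/ds[G(s)] with G(s) = 1/(s + 1):
differentiating 1 time and applying the sign gives (s + 1)^(-2).

(s + 1)^(-2)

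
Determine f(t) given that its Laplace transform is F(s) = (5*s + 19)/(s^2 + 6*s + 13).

Complete the square in the denominator: s^2 + 6*s + 13 = (s + 3)^2 + 2^2.
Split the numerator to match: 5*s + 19 = 5·(s + 3) + 2·2.
Invert each term: 5·(s + 3)/((s + 3)^2 + 4) ↔ 5e^(-3t)cos(2t); 2·2/((s + 3)^2 + 4) ↔ 2e^(-3t)sin(2t).

f(t) = 2*exp(-3*t)*sin(2*t) + 5*exp(-3*t)*cos(2*t)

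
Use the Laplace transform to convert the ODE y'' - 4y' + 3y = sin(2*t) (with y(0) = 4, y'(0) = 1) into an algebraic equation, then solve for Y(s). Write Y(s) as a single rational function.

Y(s) = (4*s^3 - 15*s^2 + 16*s - 58)/(s^4 - 4*s^3 + 7*s^2 - 16*s + 12)

Take the Laplace transform of both sides.
The derivative rules (L{y''} = s^2 Y - s·y(0) - y'(0) and L{y'} = sY - y(0), with y(0) = 4, y'(0) = 1) turn the left side into (s^2 - 4*s + 3)Y - (4*s - 15).
The right side is L{sin(2*t)} = 2/(s^2 + 4).
So (s^2 - 4*s + 3)Y = 2/(s^2 + 4) + (4*s - 15).
Isolate Y and clear denominators.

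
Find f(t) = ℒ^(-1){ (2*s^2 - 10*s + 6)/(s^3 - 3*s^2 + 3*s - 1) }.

f(t) = -t^2*exp(t) - 6*t*exp(t) + 2*exp(t)

Factor the denominator: s^3 - 3*s^2 + 3*s - 1 = (s - 1)^3.
Partial fraction decomposition gives [2/(s - 1)] + [-6/(s - 1)^2] + [-2/(s - 1)^3].
Invert each term: 2/(s - 1) ↔ 2e^(t); -6/(s - 1)^2 ↔ -6t·e^(t); -2/(s - 1)^3 ↔ (-1)t^2·e^(t).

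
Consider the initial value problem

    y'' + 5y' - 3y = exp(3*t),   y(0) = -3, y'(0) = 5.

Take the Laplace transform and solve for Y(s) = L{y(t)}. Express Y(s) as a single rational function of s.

Y(s) = (-3*s^2 - s + 31)/(s^3 + 2*s^2 - 18*s + 9)

Apply the Laplace transform to the equation.
Using L{y''} = s^2 Y - s·y(0) - y'(0) and L{y'} = sY - y(0), with y(0) = -3, y'(0) = 5, the left side becomes (s^2 + 5*s - 3)Y - (-3*s - 10).
The right side is L{exp(3*t)} = 1/(s - 3).
So (s^2 + 5*s - 3)Y = 1/(s - 3) + (-3*s - 10).
Isolate Y and clear denominators.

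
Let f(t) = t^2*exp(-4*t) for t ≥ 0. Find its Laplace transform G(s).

G(s) = 2/(s + 4)^3

L{e^(-4t)} = 1/(s + 4).
Then apply L{t^2·g(t)} = (-1)^2 d^2/ds^2[H(s)] with H(s) = 1/(s + 4):
differentiating 2 times and applying the sign gives 2/(s + 4)^3.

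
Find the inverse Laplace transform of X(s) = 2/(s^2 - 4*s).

exp(2*t)*sinh(2*t)

Rewrite the denominator: s^2 - 4*s = (s - 2)^2 - 4.
The form in (s - 2) signals a first-shifting-theorem factor e^(2t).
Since L{sinh(2t)} = 2/(s^2 - 4), the inverse is exp(2*t)*sinh(2*t).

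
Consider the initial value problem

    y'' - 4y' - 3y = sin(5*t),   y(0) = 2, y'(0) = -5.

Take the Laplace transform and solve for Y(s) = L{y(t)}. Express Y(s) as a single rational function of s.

Take the Laplace transform of both sides.
Using L{y''} = s^2 Y - s·y(0) - y'(0) and L{y'} = sY - y(0), with y(0) = 2, y'(0) = -5, the left side becomes (s^2 - 4*s - 3)Y - (2*s - 13).
The right side is L{sin(5*t)} = 5/(s^2 + 25).
So (s^2 - 4*s - 3)Y = 5/(s^2 + 25) + (2*s - 13).
Isolate Y and clear denominators.

Y(s) = (2*s^3 - 13*s^2 + 50*s - 320)/(s^4 - 4*s^3 + 22*s^2 - 100*s - 75)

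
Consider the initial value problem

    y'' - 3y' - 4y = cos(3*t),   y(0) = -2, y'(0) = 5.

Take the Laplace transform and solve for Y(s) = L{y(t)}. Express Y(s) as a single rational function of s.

Take the Laplace transform of both sides.
The derivative rules (L{y''} = s^2 Y - s·y(0) - y'(0) and L{y'} = sY - y(0), with y(0) = -2, y'(0) = 5) turn the left side into (s^2 - 3*s - 4)Y - (-2*s + 11).
The right side is L{cos(3*t)} = s/(s^2 + 9).
So (s^2 - 3*s - 4)Y = s/(s^2 + 9) + (-2*s + 11).
Solve for Y(s) and write it as one ratio of polynomials.

Y(s) = (-2*s^3 + 11*s^2 - 17*s + 99)/(s^4 - 3*s^3 + 5*s^2 - 27*s - 36)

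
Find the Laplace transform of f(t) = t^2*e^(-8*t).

2/(s + 8)^3

L{e^(-8t)} = 1/(s + 8).
Then apply L{t^2·g(t)} = (-1)^2 d^2/ds^2[G(s)] with G(s) = 1/(s + 8):
differentiating 2 times and applying the sign gives 2/(s + 8)^3.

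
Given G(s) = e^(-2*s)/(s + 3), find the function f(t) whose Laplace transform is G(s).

f(t) = Heaviside(t - 2)*(exp(-3*t + 6))

The factor e^(-2s) signals a time shift by c = 2 (second shifting theorem).
L{e^(-3t)} = 1/(s + 3), so L^-1{1/(s + 3)} = e^(-3*t).
Hence the inverse is u(t - 2) times that function evaluated at t - 2.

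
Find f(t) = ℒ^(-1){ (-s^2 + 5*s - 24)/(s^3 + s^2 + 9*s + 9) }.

Factor the denominator: s^3 + s^2 + 9*s + 9 = (s + 1)*(s^2 + 9).
Partial fraction decomposition gives [-3/(s + 1)] + [2*s/(s^2 + 9)] + [3/(s^2 + 9)].
Invert each term: -3/(s + 1) ↔ -3e^(-t); 2·s/(s^2 + 9) ↔ 2cos(3t); 1·3/(s^2 + 9) ↔ sin(3t).

f(t) = sin(3*t) + 2*cos(3*t) - 3*exp(-t)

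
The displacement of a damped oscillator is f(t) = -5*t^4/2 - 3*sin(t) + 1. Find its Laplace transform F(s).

Apply the Laplace transform termwise.
(-3)·[L{sin(t)} = 1/(s^2 + 1)]; (-5/2)·[L{t^4} = 4!/s^5 = 24/s^5]; L{1} = 1/s.

F(s) = -3/(s^2 + 1) + 1/s - 60/s^5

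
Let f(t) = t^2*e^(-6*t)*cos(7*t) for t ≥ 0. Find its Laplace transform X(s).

X(s) = 2*(s + 6)*(s^2 + 12*s - 111)/(s^2 + 12*s + 85)^3

L{cos(7t)} = s/(s^2 + 49).
Multiplying by e^(-6t) shifts s → s + 6, so L{e^(-6*t)*cos(7*t)} = (s + 6)/((s + 6)^2 + 49).
Then apply L{t^2·g(t)} = (-1)^2 d^2/ds^2[G(s)] with G(s) = (s + 6)/((s + 6)^2 + 49):
differentiating 2 times and applying the sign gives 2*(s + 6)*(s^2 + 12*s - 111)/(s^2 + 12*s + 85)^3.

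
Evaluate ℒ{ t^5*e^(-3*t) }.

120/(s + 3)^6

L{t^5} = 5!/s^6 = 120/s^6.
By the first shifting theorem, multiplying by e^(-3t) replaces s with s + 3.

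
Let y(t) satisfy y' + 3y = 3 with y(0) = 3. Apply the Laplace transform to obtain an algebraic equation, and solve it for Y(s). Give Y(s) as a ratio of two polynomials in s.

Y(s) = (3*s + 3)/(s^2 + 3*s)

Take the Laplace transform of both sides.
Using L{y'} = sY - y(0) = sY - 3, the left side becomes (s + 3)Y - (3).
The right side is L{3} = 3/s.
So (s + 3)Y = 3/s + (3).
Isolate Y and clear denominators.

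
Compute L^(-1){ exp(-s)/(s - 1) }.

Heaviside(t - 1)*(exp(t - 1))

The factor e^(-s) signals a time shift by c = 1 (second shifting theorem).
L{e^(t)} = 1/(s - 1), so L^-1{1/(s - 1)} = exp(t).
Hence the inverse is u(t - 1) times that function evaluated at t - 1.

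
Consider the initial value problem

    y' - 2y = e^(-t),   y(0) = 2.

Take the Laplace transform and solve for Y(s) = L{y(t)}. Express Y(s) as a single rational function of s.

Y(s) = (2*s + 3)/(s^2 - s - 2)

Take the Laplace transform of both sides.
The derivative rules (L{y'} = sY - y(0) = sY - 2) turn the left side into (s - 2)Y - (2).
The right side is L{e^(-t)} = 1/(s + 1).
So (s - 2)Y = 1/(s + 1) + (2).
Isolate Y and clear denominators.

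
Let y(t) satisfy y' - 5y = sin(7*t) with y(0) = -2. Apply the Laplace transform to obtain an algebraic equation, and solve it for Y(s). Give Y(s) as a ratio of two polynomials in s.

Laplace-transform each side.
The derivative rules (L{y'} = sY - y(0) = sY - (-2)) turn the left side into (s - 5)Y - (-2).
The right side is L{sin(7*t)} = 7/(s^2 + 49).
So (s - 5)Y = 7/(s^2 + 49) + (-2).
Isolate Y and clear denominators.

Y(s) = (-2*s^2 - 91)/(s^3 - 5*s^2 + 49*s - 245)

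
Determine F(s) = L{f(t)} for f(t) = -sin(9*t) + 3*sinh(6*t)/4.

The transform is linear, so treat each term independently.
(-1)·[L{sin(9t)} = 9/(s^2 + 81)]; (3/4)·[L{sinh(6t)} = 6/(s^2 - 36)].

F(s) = -9/(s^2 + 81) + 9/(2*(s^2 - 36))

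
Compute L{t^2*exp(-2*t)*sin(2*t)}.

L{sin(2t)} = 2/(s^2 + 4).
Multiplying by e^(-2t) shifts s → s + 2, so L{exp(-2*t)*sin(2*t)} = 2/((s + 2)^2 + 4).
Then apply L{t^2·g(t)} = (-1)^2 d^2/ds^2[G(s)] with G(s) = 2/((s + 2)^2 + 4):
differentiating 2 times and applying the sign gives 4*(3*s^2 + 12*s + 8)/(s^2 + 4*s + 8)^3.

4*(3*s^2 + 12*s + 8)/(s^2 + 4*s + 8)^3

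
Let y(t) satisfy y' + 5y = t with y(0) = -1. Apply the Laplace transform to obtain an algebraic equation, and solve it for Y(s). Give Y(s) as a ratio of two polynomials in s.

Y(s) = (-s^2 + 1)/(s^3 + 5*s^2)

Take the Laplace transform of both sides.
The derivative rules (L{y'} = sY - y(0) = sY - (-1)) turn the left side into (s + 5)Y - (-1).
The right side is L{t} = s^(-2).
So (s + 5)Y = s^(-2) + (-1).
Solve for Y(s) and write it as one ratio of polynomials.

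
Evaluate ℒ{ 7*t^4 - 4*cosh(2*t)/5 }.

-4*s/(5*(s^2 - 4)) + 168/s^5

Apply the Laplace transform termwise.
(7)·[L{t^4} = 4!/s^5 = 24/s^5]; (-4/5)·[L{cosh(2t)} = s/(s^2 - 4)].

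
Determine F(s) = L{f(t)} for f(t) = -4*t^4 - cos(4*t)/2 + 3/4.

F(s) = -s/(2*(s^2 + 16)) + 3/(4*s) - 96/s^5

Apply the Laplace transform termwise.
(-4)·[L{t^4} = 4!/s^5 = 24/s^5]; (-1/2)·[L{cos(4t)} = s/(s^2 + 16)]; L{3/4} = (3/4)/s.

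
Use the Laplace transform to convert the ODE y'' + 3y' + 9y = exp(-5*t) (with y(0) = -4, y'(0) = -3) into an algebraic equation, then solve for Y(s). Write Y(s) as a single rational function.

Y(s) = (-4*s^2 - 35*s - 74)/(s^3 + 8*s^2 + 24*s + 45)

Apply the Laplace transform to the equation.
Using L{y''} = s^2 Y - s·y(0) - y'(0) and L{y'} = sY - y(0), with y(0) = -4, y'(0) = -3, the left side becomes (s^2 + 3*s + 9)Y - (-4*s - 15).
The right side is L{exp(-5*t)} = 1/(s + 5).
So (s^2 + 3*s + 9)Y = 1/(s + 5) + (-4*s - 15).
Divide through and combine into a single rational function.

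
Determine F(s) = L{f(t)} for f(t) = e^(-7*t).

F(s) = 1/(s + 7)

L{e^(-7t)} = 1/(s + 7).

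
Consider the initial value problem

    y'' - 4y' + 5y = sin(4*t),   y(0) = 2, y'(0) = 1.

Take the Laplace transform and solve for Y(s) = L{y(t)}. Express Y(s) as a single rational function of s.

Y(s) = (2*s^3 - 7*s^2 + 32*s - 108)/(s^4 - 4*s^3 + 21*s^2 - 64*s + 80)

Take the Laplace transform of both sides.
The derivative rules (L{y''} = s^2 Y - s·y(0) - y'(0) and L{y'} = sY - y(0), with y(0) = 2, y'(0) = 1) turn the left side into (s^2 - 4*s + 5)Y - (2*s - 7).
The right side is L{sin(4*t)} = 4/(s^2 + 16).
So (s^2 - 4*s + 5)Y = 4/(s^2 + 16) + (2*s - 7).
Isolate Y and clear denominators.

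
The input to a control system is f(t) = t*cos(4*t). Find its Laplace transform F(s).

L{cos(4t)} = s/(s^2 + 16).
Then apply L{t·g(t)} = -d/ds[G(s)] with G(s) = s/(s^2 + 16):
differentiating 1 time and applying the sign gives (s - 4)*(s + 4)/(s^2 + 16)^2.

F(s) = (s - 4)*(s + 4)/(s^2 + 16)^2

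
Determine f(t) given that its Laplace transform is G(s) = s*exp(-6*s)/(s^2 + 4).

f(t) = Heaviside(t - 6)*(cos(2*t - 12))

The factor e^(-6s) signals a time shift by c = 6 (second shifting theorem).
L{cos(2t)} = s/(s^2 + 4), so L^-1{s/(s^2 + 4)} = cos(2*t).
Hence the inverse is u(t - 6) times that function evaluated at t - 6.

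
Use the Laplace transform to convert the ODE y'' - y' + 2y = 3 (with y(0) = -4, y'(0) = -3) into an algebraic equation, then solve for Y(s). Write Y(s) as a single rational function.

Apply the Laplace transform to the equation.
Using L{y''} = s^2 Y - s·y(0) - y'(0) and L{y'} = sY - y(0), with y(0) = -4, y'(0) = -3, the left side becomes (s^2 - s + 2)Y - (-4*s + 1).
The right side is L{3} = 3/s.
So (s^2 - s + 2)Y = 3/s + (-4*s + 1).
Solve for Y(s) and write it as one ratio of polynomials.

Y(s) = (-4*s^2 + s + 3)/(s^3 - s^2 + 2*s)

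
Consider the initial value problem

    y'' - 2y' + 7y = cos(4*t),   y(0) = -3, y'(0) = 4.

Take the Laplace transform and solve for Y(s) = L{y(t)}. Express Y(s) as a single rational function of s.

Apply the Laplace transform to the equation.
Using L{y''} = s^2 Y - s·y(0) - y'(0) and L{y'} = sY - y(0), with y(0) = -3, y'(0) = 4, the left side becomes (s^2 - 2*s + 7)Y - (-3*s + 10).
The right side is L{cos(4*t)} = s/(s^2 + 16).
So (s^2 - 2*s + 7)Y = s/(s^2 + 16) + (-3*s + 10).
Divide through and combine into a single rational function.

Y(s) = (-3*s^3 + 10*s^2 - 47*s + 160)/(s^4 - 2*s^3 + 23*s^2 - 32*s + 112)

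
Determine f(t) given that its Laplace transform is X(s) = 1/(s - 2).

f(t) = exp(2*t)

Since L{e^(2t)} = 1/(s - 2), the inverse is exp(2*t).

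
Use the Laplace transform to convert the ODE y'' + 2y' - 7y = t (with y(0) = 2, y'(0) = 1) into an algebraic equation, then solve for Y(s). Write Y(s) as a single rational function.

Apply the Laplace transform to the equation.
The derivative rules (L{y''} = s^2 Y - s·y(0) - y'(0) and L{y'} = sY - y(0), with y(0) = 2, y'(0) = 1) turn the left side into (s^2 + 2*s - 7)Y - (2*s + 5).
The right side is L{t} = s^(-2).
So (s^2 + 2*s - 7)Y = s^(-2) + (2*s + 5).
Divide through and combine into a single rational function.

Y(s) = (2*s^3 + 5*s^2 + 1)/(s^4 + 2*s^3 - 7*s^2)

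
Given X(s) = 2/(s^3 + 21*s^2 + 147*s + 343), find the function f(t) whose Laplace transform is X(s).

f(t) = t^2*exp(-7*t)

Rewrite the denominator: s^3 + 21*s^2 + 147*s + 343 = (s + 7)^3.
The form in (s + 7) signals a first-shifting-theorem factor e^(-7t).
Since L{t^2} = 2!/s^3 = 2/s^3, the inverse is t^2*e^(-7*t).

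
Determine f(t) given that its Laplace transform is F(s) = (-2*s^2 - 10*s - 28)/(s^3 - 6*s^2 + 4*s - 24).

f(t) = -4*exp(6*t) + sin(2*t) + 2*cos(2*t)

Factor the denominator: s^3 - 6*s^2 + 4*s - 24 = (s - 6)*(s^2 + 4).
Partial fraction decomposition gives [-4/(s - 6)] + [2*s/(s^2 + 4)] + [2/(s^2 + 4)].
Invert each term: -4/(s - 6) ↔ -4e^(6t); 2·s/(s^2 + 4) ↔ 2cos(2t); 1·2/(s^2 + 4) ↔ sin(2t).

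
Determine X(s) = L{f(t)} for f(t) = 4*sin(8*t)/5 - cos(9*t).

Apply the Laplace transform termwise.
(-1)·[L{cos(9t)} = s/(s^2 + 81)]; (4/5)·[L{sin(8t)} = 8/(s^2 + 64)].

X(s) = -s/(s^2 + 81) + 32/(5*(s^2 + 64))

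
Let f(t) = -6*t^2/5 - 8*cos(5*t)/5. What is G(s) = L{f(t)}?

The transform is linear, so treat each term independently.
(-6/5)·[L{t^2} = 2!/s^3 = 2/s^3]; (-8/5)·[L{cos(5t)} = s/(s^2 + 25)].

G(s) = -8*s/(5*(s^2 + 25)) - 12/(5*s^3)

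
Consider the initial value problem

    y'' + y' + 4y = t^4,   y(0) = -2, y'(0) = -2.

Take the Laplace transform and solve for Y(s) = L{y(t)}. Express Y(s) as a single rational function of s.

Y(s) = (-2*s^6 - 4*s^5 + 24)/(s^7 + s^6 + 4*s^5)

Take the Laplace transform of both sides.
The derivative rules (L{y''} = s^2 Y - s·y(0) - y'(0) and L{y'} = sY - y(0), with y(0) = -2, y'(0) = -2) turn the left side into (s^2 + s + 4)Y - (-2*s - 4).
The right side is L{t^4} = 24/s^5.
So (s^2 + s + 4)Y = 24/s^5 + (-2*s - 4).
Solve for Y(s) and write it as one ratio of polynomials.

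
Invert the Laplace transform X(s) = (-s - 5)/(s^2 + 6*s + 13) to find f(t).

f(t) = -exp(-3*t)*sin(2*t) - exp(-3*t)*cos(2*t)

Complete the square in the denominator: s^2 + 6*s + 13 = (s + 3)^2 + 2^2.
Split the numerator to match: -s - 5 = -1·(s + 3) - 1·2.
Invert each term: -1·(s + 3)/((s + 3)^2 + 4) ↔ -e^(-3t)cos(2t); -1·2/((s + 3)^2 + 4) ↔ -e^(-3t)sin(2t).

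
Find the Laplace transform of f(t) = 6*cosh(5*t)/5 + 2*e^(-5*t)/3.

The transform is linear, so treat each term independently.
(6/5)·[L{cosh(5t)} = s/(s^2 - 25)]; (2/3)·[L{e^(-5t)} = 1/(s + 5)].

6*s/(5*(s^2 - 25)) + 2/(3*(s + 5))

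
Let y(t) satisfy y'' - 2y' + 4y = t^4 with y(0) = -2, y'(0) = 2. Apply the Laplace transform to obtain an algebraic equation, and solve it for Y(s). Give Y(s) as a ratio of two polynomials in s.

Y(s) = (-2*s^6 + 6*s^5 + 24)/(s^7 - 2*s^6 + 4*s^5)

Transform both sides with L{·}.
With L{y''} = s^2 Y - s·y(0) - y'(0) and L{y'} = sY - y(0), with y(0) = -2, y'(0) = 2: the LHS transforms to (s^2 - 2*s + 4)Y - (-2*s + 6).
The right side is L{t^4} = 24/s^5.
So (s^2 - 2*s + 4)Y = 24/s^5 + (-2*s + 6).
Solve for Y(s) and write it as one ratio of polynomials.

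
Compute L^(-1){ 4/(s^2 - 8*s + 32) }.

Rewrite the denominator: s^2 - 8*s + 32 = (s - 4)^2 + 16.
The form in (s - 4) signals a first-shifting-theorem factor e^(4t).
Since L{sin(4t)} = 4/(s^2 + 16), the inverse is e^(4*t)*sin(4*t).

exp(4*t)*sin(4*t)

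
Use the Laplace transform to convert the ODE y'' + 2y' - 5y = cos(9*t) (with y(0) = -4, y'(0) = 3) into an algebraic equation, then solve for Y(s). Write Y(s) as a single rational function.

Y(s) = (-4*s^3 - 5*s^2 - 323*s - 405)/(s^4 + 2*s^3 + 76*s^2 + 162*s - 405)

Apply the Laplace transform to the equation.
The derivative rules (L{y''} = s^2 Y - s·y(0) - y'(0) and L{y'} = sY - y(0), with y(0) = -4, y'(0) = 3) turn the left side into (s^2 + 2*s - 5)Y - (-4*s - 5).
The right side is L{cos(9*t)} = s/(s^2 + 81).
So (s^2 + 2*s - 5)Y = s/(s^2 + 81) + (-4*s - 5).
Isolate Y and clear denominators.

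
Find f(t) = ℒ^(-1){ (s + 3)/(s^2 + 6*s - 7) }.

f(t) = exp(-3*t)*cosh(4*t)

Rewrite the denominator: s^2 + 6*s - 7 = (s + 3)^2 - 16.
The form in (s + 3) signals a first-shifting-theorem factor e^(-3t).
Since L{cosh(4t)} = s/(s^2 - 16), the inverse is e^(-3*t)*cosh(4*t).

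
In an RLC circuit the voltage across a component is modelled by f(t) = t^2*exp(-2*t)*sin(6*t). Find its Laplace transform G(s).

G(s) = 36*(s^2 + 4*s - 8)/(s^2 + 4*s + 40)^3

L{sin(6t)} = 6/(s^2 + 36).
Multiplying by e^(-2t) shifts s → s + 2, so L{exp(-2*t)*sin(6*t)} = 6/((s + 2)^2 + 36).
Then apply L{t^2·g(t)} = (-1)^2 d^2/ds^2[H(s)] with H(s) = 6/((s + 2)^2 + 36):
differentiating 2 times and applying the sign gives 36*(s^2 + 4*s - 8)/(s^2 + 4*s + 40)^3.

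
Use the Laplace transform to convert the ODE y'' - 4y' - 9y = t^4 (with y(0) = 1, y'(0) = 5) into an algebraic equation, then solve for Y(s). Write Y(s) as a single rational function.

Y(s) = (s^6 + s^5 + 24)/(s^7 - 4*s^6 - 9*s^5)

Transform both sides with L{·}.
With L{y''} = s^2 Y - s·y(0) - y'(0) and L{y'} = sY - y(0), with y(0) = 1, y'(0) = 5: the LHS transforms to (s^2 - 4*s - 9)Y - (s + 1).
The right side is L{t^4} = 24/s^5.
So (s^2 - 4*s - 9)Y = 24/s^5 + (s + 1).
Isolate Y and clear denominators.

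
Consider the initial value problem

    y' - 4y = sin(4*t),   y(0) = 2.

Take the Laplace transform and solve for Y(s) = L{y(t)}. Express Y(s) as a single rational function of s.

Laplace-transform each side.
Using L{y'} = sY - y(0) = sY - 2, the left side becomes (s - 4)Y - (2).
The right side is L{sin(4*t)} = 4/(s^2 + 16).
So (s - 4)Y = 4/(s^2 + 16) + (2).
Divide through and combine into a single rational function.

Y(s) = (2*s^2 + 36)/(s^3 - 4*s^2 + 16*s - 64)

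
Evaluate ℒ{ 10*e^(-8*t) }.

10/(s + 8)

L{10} = 10/s.
By the first shifting theorem, multiplying by e^(-8t) replaces s with s + 8.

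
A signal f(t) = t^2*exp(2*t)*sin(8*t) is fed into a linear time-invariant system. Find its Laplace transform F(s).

L{sin(8t)} = 8/(s^2 + 64).
Multiplying by e^(2t) shifts s → s - 2, so L{exp(2*t)*sin(8*t)} = 8/((s - 2)^2 + 64).
Then apply L{t^2·g(t)} = (-1)^2 d^2/ds^2[G(s)] with G(s) = 8/((s - 2)^2 + 64):
differentiating 2 times and applying the sign gives 16*(3*s^2 - 12*s - 52)/(s^2 - 4*s + 68)^3.

F(s) = 16*(3*s^2 - 12*s - 52)/(s^2 - 4*s + 68)^3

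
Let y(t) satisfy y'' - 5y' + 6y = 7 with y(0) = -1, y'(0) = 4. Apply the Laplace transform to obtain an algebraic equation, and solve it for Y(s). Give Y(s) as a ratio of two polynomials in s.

Y(s) = (-s^2 + 9*s + 7)/(s^3 - 5*s^2 + 6*s)

Apply the Laplace transform to the equation.
With L{y''} = s^2 Y - s·y(0) - y'(0) and L{y'} = sY - y(0), with y(0) = -1, y'(0) = 4: the LHS transforms to (s^2 - 5*s + 6)Y - (-s + 9).
The right side is L{7} = 7/s.
So (s^2 - 5*s + 6)Y = 7/s + (-s + 9).
Divide through and combine into a single rational function.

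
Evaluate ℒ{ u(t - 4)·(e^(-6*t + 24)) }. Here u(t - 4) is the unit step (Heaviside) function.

By the second shifting theorem, L{u(t - c)·g(t - c)} = e^(-cs)·H(s) with c = 4 and H(s) = L{g(t)}.
L{e^(-6t)} = 1/(s + 6).

exp(-4*s)/(s + 6)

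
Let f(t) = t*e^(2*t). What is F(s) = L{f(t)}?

L{t} = 1!/s^2 = 1/s^2.
By the first shifting theorem, multiplying by e^(2t) replaces s with s - 2.

F(s) = (s - 2)^(-2)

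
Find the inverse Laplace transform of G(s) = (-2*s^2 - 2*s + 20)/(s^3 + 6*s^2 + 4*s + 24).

Factor the denominator: s^3 + 6*s^2 + 4*s + 24 = (s + 6)*(s^2 + 4).
Partial fraction decomposition gives [-1/(s + 6)] + [-s/(s^2 + 4)] + [4/(s^2 + 4)].
Invert each term: -1/(s + 6) ↔ -e^(-6t); -1·s/(s^2 + 4) ↔ -cos(2t); 2·2/(s^2 + 4) ↔ 2sin(2t).

2*sin(2*t) - cos(2*t) - exp(-6*t)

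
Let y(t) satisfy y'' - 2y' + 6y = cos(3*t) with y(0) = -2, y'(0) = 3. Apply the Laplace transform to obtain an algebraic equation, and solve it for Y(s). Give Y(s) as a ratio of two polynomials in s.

Y(s) = (-2*s^3 + 7*s^2 - 17*s + 63)/(s^4 - 2*s^3 + 15*s^2 - 18*s + 54)

Apply the Laplace transform to the equation.
The derivative rules (L{y''} = s^2 Y - s·y(0) - y'(0) and L{y'} = sY - y(0), with y(0) = -2, y'(0) = 3) turn the left side into (s^2 - 2*s + 6)Y - (-2*s + 7).
The right side is L{cos(3*t)} = s/(s^2 + 9).
So (s^2 - 2*s + 6)Y = s/(s^2 + 9) + (-2*s + 7).
Solve for Y(s) and write it as one ratio of polynomials.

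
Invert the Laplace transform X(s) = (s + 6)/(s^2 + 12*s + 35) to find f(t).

f(t) = exp(-6*t)*cosh(t)

Rewrite the denominator: s^2 + 12*s + 35 = (s + 6)^2 - 1.
The form in (s + 6) signals a first-shifting-theorem factor e^(-6t).
Since L{cosh(t)} = s/(s^2 - 1), the inverse is e^(-6*t)*cosh(t).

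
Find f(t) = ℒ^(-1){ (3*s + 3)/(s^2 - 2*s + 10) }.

f(t) = 2*exp(t)*sin(3*t) + 3*exp(t)*cos(3*t)

Complete the square in the denominator: s^2 - 2*s + 10 = (s - 1)^2 + 3^2.
Split the numerator to match: 3*s + 3 = 3·(s - 1) + 2·3.
Invert each term: 3·(s - 1)/((s - 1)^2 + 9) ↔ 3e^(t)cos(3t); 2·3/((s - 1)^2 + 9) ↔ 2e^(t)sin(3t).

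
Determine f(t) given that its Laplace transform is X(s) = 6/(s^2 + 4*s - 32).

Rewrite the denominator: s^2 + 4*s - 32 = (s + 2)^2 - 36.
The form in (s + 2) signals a first-shifting-theorem factor e^(-2t).
Since L{sinh(6t)} = 6/(s^2 - 36), the inverse is exp(-2*t)*sinh(6*t).

f(t) = exp(-2*t)*sinh(6*t)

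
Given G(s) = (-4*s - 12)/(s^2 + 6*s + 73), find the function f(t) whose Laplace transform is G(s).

Rewrite the denominator: s^2 + 6*s + 73 = (s + 3)^2 + 64.
The form in (s + 3) signals a first-shifting-theorem factor e^(-3t).
Since L{cos(8t)} = s/(s^2 + 64), the inverse is exp(-3*t)*cos(8*t), scaled by -4.

f(t) = -4*exp(-3*t)*cos(8*t)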